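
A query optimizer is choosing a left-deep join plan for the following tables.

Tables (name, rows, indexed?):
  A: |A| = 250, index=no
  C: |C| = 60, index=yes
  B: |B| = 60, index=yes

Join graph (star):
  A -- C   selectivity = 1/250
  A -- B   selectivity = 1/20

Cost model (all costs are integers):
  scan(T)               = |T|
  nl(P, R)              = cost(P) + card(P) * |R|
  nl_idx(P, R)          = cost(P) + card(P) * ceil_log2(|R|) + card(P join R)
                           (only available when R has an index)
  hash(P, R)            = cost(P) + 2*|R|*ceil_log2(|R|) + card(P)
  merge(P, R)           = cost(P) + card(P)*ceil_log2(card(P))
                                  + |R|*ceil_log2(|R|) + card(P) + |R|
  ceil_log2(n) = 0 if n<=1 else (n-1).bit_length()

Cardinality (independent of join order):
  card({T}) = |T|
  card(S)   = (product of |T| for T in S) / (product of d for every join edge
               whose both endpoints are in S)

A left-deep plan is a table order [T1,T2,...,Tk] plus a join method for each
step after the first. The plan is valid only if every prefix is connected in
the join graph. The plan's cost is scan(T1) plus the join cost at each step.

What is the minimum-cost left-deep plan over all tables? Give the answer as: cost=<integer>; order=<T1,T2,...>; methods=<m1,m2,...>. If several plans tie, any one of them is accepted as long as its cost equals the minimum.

cost=1760; order=A,C,B; methods=hash,nl_idx

Selinger DP (subsets sized 1..n):
  {A}: scan cost=250, card=250
  {C}: scan cost=60, card=60
  {B}: scan cost=60, card=60
  {AC}: card=60; try (C,hash)→1220, (C,nl_idx)→1810, (A,merge)→2730, (C,merge)→2920, (A,hash)→4120, (A,nl)→15060 …(+1); best=1220 via (C,hash)
  {AB}: card=750; try (B,hash)→1220, (B,nl_idx)→2500, (A,merge)→2730, (B,merge)→2920, (A,hash)→4120, (A,nl)→15060 …(+1); best=1220 via (B,hash)
  {ABC}: card=180; try (B,nl_idx)→1760, (B,hash)→2000, (B,merge)→2060, (C,hash)→2690, (B,nl)→4820, (C,nl_idx)→5900 …(+2); best=1760 via (B,nl_idx)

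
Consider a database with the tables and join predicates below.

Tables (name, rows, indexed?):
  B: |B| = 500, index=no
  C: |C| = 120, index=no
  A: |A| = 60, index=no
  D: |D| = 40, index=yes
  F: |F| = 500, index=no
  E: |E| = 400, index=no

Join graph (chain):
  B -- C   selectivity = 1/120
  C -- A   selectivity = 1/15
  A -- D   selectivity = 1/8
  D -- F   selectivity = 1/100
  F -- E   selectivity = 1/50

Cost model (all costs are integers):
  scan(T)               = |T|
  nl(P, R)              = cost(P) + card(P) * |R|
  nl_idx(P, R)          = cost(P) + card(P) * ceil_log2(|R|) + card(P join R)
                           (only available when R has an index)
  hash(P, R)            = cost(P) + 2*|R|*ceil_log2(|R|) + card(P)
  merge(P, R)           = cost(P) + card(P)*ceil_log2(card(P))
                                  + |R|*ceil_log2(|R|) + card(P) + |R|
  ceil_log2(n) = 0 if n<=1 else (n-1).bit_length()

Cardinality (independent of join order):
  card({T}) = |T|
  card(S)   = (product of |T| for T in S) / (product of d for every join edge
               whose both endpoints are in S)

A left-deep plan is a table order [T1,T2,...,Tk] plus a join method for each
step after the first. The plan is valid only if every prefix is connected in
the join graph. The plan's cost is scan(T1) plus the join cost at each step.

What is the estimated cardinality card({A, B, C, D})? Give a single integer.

10000

Tables in S: A(60), B(500), C(120), D(40)
Edges inside S: B-C(d=120), C-A(d=15), A-D(d=8)
numerator = 60 * 500 * 120 * 40 = 144000000
denominator = 120 * 15 * 8 = 14400
card(S) = 144000000 / 14400 = 10000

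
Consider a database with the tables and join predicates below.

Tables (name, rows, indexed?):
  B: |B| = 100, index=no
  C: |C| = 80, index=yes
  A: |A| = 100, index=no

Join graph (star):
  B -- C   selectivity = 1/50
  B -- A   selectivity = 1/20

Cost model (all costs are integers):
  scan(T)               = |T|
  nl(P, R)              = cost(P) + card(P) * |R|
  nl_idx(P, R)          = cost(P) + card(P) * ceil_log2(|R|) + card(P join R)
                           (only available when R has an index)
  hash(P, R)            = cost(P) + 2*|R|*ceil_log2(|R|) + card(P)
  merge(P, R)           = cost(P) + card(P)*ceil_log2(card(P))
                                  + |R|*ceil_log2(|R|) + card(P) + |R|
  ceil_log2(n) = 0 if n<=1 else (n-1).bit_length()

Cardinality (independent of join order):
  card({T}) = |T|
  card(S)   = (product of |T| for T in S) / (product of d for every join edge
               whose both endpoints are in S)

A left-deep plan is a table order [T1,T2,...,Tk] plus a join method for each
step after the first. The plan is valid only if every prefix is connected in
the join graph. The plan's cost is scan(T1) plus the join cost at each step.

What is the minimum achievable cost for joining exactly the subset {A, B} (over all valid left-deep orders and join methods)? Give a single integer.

Selinger DP over subsets of {A,B}:
  {B}: scan cost=100, card=100
  {A}: scan cost=100, card=100
  {AB}: card=500; try (B,hash)→1600, (A,hash)→1600, (B,merge)→1700, (A,merge)→1700, (B,nl)→10100, (A,nl)→10100; best=1600 via (B,hash)

1600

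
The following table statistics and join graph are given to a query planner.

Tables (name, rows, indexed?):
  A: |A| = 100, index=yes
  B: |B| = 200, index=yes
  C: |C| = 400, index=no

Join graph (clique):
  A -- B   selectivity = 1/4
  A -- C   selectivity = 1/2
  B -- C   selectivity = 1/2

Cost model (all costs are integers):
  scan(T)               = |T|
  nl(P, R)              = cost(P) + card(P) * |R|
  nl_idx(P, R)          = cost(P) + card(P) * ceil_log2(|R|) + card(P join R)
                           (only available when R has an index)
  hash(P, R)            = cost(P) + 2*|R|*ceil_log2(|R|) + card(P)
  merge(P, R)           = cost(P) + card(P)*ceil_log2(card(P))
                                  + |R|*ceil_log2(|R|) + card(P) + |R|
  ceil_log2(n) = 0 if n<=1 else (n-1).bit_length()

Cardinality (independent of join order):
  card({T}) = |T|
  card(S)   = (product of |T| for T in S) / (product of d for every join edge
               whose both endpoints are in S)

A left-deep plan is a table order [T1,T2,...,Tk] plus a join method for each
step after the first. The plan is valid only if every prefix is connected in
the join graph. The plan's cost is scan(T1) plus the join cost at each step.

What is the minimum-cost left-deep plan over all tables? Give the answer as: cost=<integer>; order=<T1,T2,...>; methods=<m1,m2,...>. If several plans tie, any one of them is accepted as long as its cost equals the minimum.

Selinger DP (subsets sized 1..n):
  {A}: scan cost=100, card=100
  {B}: scan cost=200, card=200
  {C}: scan cost=400, card=400
  {AB}: card=5000; try (A,hash)→1800, (B,merge)→2700, (A,merge)→2800, (B,hash)→3400, (B,nl_idx)→5900, (A,nl_idx)→6600 …(+2); best=1800 via (A,hash)
  {AC}: card=20000; try (A,hash)→2200, (C,merge)→4900, (A,merge)→5200, (C,hash)→7400, (A,nl_idx)→23200, (C,nl)→40100 …(+1); best=2200 via (A,hash)
  {BC}: card=40000; try (B,hash)→4000, (C,merge)→6000, (B,merge)→6200, (C,hash)→7600, (B,nl_idx)→43600, (C,nl)→80200 …(+1); best=4000 via (B,hash)
  {ABC}: card=500000; try (C,hash)→14000, (B,hash)→25400, (A,hash)→45400, (C,merge)→75800, (B,merge)→324000, (B,nl_idx)→662200 …(+5); best=14000 via (C,hash)

cost=14000; order=B,A,C; methods=hash,hash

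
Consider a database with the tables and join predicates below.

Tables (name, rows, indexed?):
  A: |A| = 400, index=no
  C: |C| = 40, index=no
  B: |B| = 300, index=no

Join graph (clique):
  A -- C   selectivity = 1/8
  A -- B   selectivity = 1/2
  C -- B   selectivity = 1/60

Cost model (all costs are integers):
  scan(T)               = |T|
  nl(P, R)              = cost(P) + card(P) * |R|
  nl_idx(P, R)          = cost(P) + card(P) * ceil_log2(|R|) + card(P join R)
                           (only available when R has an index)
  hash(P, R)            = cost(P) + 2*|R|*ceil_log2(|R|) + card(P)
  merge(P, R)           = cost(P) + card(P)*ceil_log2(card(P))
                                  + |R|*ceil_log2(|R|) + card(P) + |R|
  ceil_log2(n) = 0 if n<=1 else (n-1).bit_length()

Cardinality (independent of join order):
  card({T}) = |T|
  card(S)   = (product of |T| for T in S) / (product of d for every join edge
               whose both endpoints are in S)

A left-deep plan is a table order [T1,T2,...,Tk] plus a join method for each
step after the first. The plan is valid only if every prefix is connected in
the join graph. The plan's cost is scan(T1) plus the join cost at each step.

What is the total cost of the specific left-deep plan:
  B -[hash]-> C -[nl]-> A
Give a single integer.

step 1: scan B: cost=300, card=300
step 2: join C via hash
    card(P join C) = 300*40/(60) = 200
    cost = 300 + 2*40*6 + 300 = 1080
step 3: join A via nl
    card(P join A) = 200*400/(8*2) = 5000
    cost = 1080 + 200*400 = 81080

81080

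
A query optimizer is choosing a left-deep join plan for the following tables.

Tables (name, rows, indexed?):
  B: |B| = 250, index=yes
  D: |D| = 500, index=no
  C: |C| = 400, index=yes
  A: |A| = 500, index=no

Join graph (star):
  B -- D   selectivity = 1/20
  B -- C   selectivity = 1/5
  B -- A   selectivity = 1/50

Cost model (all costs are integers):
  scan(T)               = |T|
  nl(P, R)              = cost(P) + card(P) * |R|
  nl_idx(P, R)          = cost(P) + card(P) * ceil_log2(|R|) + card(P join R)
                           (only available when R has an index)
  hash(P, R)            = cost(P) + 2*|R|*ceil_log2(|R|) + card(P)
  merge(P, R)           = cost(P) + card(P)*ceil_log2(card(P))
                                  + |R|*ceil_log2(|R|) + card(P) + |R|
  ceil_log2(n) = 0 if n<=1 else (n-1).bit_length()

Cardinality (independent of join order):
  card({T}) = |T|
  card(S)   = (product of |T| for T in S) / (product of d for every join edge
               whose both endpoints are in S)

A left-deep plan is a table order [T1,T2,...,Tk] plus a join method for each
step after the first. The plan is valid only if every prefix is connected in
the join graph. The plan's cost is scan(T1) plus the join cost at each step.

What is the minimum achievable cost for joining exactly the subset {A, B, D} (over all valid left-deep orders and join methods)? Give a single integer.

Selinger DP over subsets of {A,B,D}:
  {B}: scan cost=250, card=250
  {D}: scan cost=500, card=500
  {A}: scan cost=500, card=500
  {BD}: card=6250; try (B,hash)→5000, (D,merge)→7500, (B,merge)→7750, (D,hash)→9500, (B,nl_idx)→10750, (D,nl)→125250 …(+1); best=5000 via (B,hash)
  {AB}: card=2500; try (B,hash)→5000, (B,nl_idx)→7000, (A,merge)→7500, (B,merge)→7750, (A,hash)→9500, (A,nl)→125250 …(+1); best=5000 via (B,hash)
  {ABD}: card=62500; try (D,hash)→16500, (A,hash)→20250, (D,merge)→42500, (A,merge)→97500, (D,nl)→1255000, (A,nl)→3130000; best=16500 via (D,hash)

16500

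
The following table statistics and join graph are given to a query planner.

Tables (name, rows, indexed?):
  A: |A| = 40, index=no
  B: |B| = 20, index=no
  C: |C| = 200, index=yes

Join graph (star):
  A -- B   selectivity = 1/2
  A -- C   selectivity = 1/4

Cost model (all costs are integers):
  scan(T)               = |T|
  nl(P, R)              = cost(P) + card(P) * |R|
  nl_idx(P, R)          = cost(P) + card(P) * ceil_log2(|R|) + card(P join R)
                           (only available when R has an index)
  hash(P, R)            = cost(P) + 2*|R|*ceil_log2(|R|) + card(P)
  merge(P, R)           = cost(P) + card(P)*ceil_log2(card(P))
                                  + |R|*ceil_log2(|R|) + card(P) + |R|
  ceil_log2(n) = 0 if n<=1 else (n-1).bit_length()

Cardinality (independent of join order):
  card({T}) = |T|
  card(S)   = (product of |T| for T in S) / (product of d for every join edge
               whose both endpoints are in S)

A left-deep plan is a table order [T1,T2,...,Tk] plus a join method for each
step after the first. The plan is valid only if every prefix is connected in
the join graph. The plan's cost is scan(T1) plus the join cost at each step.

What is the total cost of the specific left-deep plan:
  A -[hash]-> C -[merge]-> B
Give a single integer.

27400

step 1: scan A: cost=40, card=40
step 2: join C via hash
    card(P join C) = 40*200/(4) = 2000
    cost = 40 + 2*200*8 + 40 = 3280
step 3: join B via merge
    card(P join B) = 2000*20/(2) = 20000
    cost = 3280 + 2000*11 + 20*5 + 2000 + 20 = 27400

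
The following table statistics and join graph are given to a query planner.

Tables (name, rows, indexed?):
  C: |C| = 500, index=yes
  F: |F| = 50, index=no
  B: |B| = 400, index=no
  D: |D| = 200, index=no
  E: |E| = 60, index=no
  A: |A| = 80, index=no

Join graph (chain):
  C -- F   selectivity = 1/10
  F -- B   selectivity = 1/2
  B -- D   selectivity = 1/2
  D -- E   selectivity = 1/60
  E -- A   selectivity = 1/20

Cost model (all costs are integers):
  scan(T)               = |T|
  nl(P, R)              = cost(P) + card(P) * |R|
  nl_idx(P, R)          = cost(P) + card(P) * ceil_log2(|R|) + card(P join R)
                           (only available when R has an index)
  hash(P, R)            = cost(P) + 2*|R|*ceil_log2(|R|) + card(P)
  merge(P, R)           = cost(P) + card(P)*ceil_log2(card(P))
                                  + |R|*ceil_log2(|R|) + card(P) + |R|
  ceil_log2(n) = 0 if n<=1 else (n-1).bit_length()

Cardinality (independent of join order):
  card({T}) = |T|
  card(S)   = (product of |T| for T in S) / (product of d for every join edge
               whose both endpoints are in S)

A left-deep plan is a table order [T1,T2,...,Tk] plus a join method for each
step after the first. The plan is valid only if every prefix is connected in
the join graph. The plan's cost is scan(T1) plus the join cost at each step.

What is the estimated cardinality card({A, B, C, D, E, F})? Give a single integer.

Tables in S: A(80), B(400), C(500), D(200), E(60), F(50)
Edges inside S: C-F(d=10), F-B(d=2), B-D(d=2), D-E(d=60), E-A(d=20)
numerator = 80 * 400 * 500 * 200 * 60 * 50 = 9600000000000
denominator = 10 * 2 * 2 * 60 * 20 = 48000
card(S) = 9600000000000 / 48000 = 200000000

200000000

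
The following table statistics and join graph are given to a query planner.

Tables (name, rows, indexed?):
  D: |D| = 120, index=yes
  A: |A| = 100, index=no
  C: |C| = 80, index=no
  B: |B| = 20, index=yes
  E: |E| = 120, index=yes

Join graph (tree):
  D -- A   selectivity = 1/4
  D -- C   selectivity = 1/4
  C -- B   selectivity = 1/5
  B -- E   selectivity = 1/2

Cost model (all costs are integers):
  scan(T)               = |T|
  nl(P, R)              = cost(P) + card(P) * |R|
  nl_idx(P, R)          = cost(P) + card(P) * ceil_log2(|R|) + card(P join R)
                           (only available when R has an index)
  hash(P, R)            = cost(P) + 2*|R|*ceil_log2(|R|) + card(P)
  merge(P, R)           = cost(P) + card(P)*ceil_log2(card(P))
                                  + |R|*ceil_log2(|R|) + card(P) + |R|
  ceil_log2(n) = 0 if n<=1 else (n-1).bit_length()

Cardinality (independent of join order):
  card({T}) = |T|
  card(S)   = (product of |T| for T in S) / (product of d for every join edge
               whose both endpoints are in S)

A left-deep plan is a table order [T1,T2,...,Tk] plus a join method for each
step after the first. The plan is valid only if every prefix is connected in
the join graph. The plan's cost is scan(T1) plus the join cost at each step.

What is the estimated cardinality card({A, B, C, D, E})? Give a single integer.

14400000

Tables in S: A(100), B(20), C(80), D(120), E(120)
Edges inside S: D-A(d=4), D-C(d=4), C-B(d=5), B-E(d=2)
numerator = 100 * 20 * 80 * 120 * 120 = 2304000000
denominator = 4 * 4 * 5 * 2 = 160
card(S) = 2304000000 / 160 = 14400000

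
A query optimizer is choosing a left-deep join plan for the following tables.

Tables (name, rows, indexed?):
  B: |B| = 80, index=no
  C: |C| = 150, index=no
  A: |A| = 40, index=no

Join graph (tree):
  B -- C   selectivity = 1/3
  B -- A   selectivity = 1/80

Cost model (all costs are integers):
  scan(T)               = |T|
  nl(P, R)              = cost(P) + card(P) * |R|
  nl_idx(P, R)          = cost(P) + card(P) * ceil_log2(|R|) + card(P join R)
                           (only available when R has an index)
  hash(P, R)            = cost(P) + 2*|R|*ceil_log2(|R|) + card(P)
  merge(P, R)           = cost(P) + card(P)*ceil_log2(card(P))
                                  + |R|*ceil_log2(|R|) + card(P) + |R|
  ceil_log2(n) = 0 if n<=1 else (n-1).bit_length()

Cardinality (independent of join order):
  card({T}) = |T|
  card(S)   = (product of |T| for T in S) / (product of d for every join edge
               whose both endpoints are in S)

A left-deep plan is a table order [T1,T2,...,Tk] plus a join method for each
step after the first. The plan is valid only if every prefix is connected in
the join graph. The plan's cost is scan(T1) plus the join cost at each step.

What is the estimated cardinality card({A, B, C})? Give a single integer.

Tables in S: A(40), B(80), C(150)
Edges inside S: B-C(d=3), B-A(d=80)
numerator = 40 * 80 * 150 = 480000
denominator = 3 * 80 = 240
card(S) = 480000 / 240 = 2000

2000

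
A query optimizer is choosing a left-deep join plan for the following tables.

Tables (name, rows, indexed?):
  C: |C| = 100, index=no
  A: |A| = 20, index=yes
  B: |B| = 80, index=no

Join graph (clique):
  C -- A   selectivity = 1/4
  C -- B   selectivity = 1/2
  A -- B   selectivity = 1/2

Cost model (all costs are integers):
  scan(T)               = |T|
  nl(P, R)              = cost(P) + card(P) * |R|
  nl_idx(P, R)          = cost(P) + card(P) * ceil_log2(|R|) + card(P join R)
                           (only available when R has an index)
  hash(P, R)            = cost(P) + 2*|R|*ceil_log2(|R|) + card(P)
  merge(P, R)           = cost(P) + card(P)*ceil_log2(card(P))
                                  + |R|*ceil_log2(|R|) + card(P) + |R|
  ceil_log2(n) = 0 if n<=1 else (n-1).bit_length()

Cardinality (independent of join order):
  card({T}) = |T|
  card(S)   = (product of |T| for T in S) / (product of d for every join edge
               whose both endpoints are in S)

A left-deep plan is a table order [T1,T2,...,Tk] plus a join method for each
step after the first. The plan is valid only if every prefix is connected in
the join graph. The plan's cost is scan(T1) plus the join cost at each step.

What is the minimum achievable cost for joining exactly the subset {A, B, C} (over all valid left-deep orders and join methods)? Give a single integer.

2020

Selinger DP over subsets of {A,B,C}:
  {C}: scan cost=100, card=100
  {A}: scan cost=20, card=20
  {B}: scan cost=80, card=80
  {AC}: card=500; try (A,hash)→400, (C,merge)→940, (A,merge)→1020, (A,nl_idx)→1100, (C,hash)→1440, (C,nl)→2020 …(+1); best=400 via (A,hash)
  {BC}: card=4000; try (B,hash)→1320, (C,merge)→1520, (B,merge)→1540, (C,hash)→1560, (C,nl)→8080, (B,nl)→8100; best=1320 via (B,hash)
  {AB}: card=800; try (A,hash)→360, (B,merge)→780, (A,merge)→840, (B,hash)→1160, (A,nl_idx)→1280, (B,nl)→1620 …(+1); best=360 via (A,hash)
  {ABC}: card=10000; try (B,hash)→2020, (C,hash)→2560, (A,hash)→5520, (B,merge)→6040, (C,merge)→9960, (A,nl_idx)→31320 …(+4); best=2020 via (B,hash)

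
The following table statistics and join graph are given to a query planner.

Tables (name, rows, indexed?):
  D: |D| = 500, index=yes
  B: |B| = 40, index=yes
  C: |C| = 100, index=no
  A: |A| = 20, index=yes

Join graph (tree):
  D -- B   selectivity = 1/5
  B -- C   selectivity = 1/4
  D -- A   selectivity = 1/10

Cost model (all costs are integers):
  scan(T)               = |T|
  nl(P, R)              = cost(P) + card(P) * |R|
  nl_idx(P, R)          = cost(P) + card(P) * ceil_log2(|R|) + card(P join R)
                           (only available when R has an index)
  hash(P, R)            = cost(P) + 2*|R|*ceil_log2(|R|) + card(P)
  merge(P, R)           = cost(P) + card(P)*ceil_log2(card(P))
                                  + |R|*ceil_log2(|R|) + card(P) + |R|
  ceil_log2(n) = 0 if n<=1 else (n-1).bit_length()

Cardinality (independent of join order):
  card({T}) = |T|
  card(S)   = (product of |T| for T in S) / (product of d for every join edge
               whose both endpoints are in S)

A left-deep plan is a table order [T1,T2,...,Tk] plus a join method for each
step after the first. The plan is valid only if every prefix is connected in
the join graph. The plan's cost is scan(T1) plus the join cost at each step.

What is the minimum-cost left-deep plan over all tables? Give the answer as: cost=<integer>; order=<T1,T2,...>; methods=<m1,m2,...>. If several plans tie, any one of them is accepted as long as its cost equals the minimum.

cost=12080; order=A,D,B,C; methods=nl_idx,hash,hash

Selinger DP (subsets sized 1..n):
  {D}: scan cost=500, card=500
  {B}: scan cost=40, card=40
  {C}: scan cost=100, card=100
  {A}: scan cost=20, card=20
  {BD}: card=4000; try (B,hash)→1480, (D,nl_idx)→4400, (D,merge)→5320, (B,merge)→5780, (B,nl_idx)→7500, (D,hash)→9080 …(+2); best=1480 via (B,hash)
  {AD}: card=1000; try (D,nl_idx)→1200, (A,hash)→1200, (A,nl_idx)→4000, (D,merge)→5140, (A,merge)→5620, (D,hash)→9040 …(+2); best=1200 via (D,nl_idx)
  {BC}: card=1000; try (B,hash)→680, (C,merge)→1120, (B,merge)→1180, (C,hash)→1480, (B,nl_idx)→1700, (C,nl)→4040 …(+1); best=680 via (B,hash)
  {BCD}: card=100000; try (C,hash)→6880, (D,hash)→10680, (D,merge)→16680, (C,merge)→54280, (D,nl_idx)→109680, (C,nl)→401480 …(+1); best=6880 via (C,hash)
  {ABD}: card=8000; try (B,hash)→2680, (A,hash)→5680, (B,merge)→12480, (B,nl_idx)→15200, (A,nl_idx)→29480, (B,nl)→41200 …(+2); best=2680 via (B,hash)
  {ABCD}: card=200000; try (C,hash)→12080, (A,hash)→107080, (C,merge)→115480, (A,nl_idx)→706880, (C,nl)→802680, (A,merge)→1807000 …(+1); best=12080 via (C,hash)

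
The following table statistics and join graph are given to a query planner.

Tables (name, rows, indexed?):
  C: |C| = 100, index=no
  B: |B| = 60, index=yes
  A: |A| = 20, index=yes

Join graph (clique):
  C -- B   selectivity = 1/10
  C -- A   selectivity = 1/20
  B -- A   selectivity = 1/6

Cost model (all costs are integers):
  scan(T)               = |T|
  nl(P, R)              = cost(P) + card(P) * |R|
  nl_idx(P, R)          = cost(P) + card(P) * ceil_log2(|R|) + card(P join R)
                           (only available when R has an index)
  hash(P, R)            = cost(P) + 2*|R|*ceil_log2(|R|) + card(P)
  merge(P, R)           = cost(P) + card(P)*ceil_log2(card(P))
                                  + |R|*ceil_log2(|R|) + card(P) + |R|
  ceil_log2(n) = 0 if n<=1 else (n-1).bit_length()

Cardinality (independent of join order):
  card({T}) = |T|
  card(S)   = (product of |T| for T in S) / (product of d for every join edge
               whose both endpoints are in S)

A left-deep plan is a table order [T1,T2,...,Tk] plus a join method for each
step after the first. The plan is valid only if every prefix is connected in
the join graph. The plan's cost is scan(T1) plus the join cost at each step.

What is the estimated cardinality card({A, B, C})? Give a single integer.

100

Tables in S: A(20), B(60), C(100)
Edges inside S: C-B(d=10), C-A(d=20), B-A(d=6)
numerator = 20 * 60 * 100 = 120000
denominator = 10 * 20 * 6 = 1200
card(S) = 120000 / 1200 = 100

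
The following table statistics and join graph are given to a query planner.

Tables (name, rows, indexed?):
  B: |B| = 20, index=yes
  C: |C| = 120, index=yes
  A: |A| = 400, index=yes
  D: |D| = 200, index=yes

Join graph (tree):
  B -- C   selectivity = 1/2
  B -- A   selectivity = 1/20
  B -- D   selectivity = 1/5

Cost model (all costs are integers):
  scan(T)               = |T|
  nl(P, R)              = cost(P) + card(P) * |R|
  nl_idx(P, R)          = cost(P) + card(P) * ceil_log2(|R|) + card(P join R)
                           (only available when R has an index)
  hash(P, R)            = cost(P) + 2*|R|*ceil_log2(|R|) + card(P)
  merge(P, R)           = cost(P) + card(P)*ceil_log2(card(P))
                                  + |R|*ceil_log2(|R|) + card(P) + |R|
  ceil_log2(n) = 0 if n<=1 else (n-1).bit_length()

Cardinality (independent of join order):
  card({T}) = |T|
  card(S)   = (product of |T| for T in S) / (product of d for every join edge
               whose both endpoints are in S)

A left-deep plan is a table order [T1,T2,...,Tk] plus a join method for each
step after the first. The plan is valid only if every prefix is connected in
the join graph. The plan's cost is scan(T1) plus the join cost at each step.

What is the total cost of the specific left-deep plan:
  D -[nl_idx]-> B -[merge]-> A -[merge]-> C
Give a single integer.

255760

step 1: scan D: cost=200, card=200
step 2: join B via nl_idx
    card(P join B) = 200*20/(5) = 800
    cost = 200 + 200*5 + 800 = 2000
step 3: join A via merge
    card(P join A) = 800*400/(20) = 16000
    cost = 2000 + 800*10 + 400*9 + 800 + 400 = 14800
step 4: join C via merge
    card(P join C) = 16000*120/(2) = 960000
    cost = 14800 + 16000*14 + 120*7 + 16000 + 120 = 255760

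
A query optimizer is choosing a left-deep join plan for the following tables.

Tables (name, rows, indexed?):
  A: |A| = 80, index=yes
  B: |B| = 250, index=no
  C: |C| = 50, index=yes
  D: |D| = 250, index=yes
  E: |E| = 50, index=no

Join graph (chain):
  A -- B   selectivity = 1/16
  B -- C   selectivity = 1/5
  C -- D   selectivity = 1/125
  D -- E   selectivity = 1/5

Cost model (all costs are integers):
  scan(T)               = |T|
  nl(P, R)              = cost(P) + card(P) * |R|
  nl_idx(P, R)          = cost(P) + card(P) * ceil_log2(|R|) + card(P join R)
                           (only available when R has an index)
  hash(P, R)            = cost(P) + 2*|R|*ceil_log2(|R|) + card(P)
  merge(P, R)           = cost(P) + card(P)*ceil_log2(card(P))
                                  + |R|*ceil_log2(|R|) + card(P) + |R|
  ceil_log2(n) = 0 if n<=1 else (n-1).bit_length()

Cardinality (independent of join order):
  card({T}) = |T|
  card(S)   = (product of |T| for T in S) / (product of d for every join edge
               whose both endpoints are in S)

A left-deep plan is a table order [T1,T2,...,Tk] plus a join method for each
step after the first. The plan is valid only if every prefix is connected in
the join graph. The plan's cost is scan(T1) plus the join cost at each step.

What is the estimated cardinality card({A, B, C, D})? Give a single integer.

Tables in S: A(80), B(250), C(50), D(250)
Edges inside S: A-B(d=16), B-C(d=5), C-D(d=125)
numerator = 80 * 250 * 50 * 250 = 250000000
denominator = 16 * 5 * 125 = 10000
card(S) = 250000000 / 10000 = 25000

25000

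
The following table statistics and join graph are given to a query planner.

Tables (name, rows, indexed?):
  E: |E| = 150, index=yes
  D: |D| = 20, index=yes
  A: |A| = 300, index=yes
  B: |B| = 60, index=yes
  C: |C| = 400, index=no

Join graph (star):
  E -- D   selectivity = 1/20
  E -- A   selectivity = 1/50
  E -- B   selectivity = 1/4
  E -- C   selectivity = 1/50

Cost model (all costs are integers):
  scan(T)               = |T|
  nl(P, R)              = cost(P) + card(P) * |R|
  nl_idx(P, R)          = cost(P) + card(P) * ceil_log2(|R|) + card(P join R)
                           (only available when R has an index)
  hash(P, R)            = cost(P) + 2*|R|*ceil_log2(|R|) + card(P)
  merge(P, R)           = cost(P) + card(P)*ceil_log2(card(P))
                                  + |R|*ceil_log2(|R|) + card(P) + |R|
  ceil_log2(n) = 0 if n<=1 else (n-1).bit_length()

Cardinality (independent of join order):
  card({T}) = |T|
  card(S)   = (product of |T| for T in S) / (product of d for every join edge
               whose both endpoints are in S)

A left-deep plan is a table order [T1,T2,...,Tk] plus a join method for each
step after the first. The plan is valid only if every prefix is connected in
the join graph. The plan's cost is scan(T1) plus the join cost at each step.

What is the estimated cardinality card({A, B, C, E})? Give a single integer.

108000

Tables in S: A(300), B(60), C(400), E(150)
Edges inside S: E-A(d=50), E-B(d=4), E-C(d=50)
numerator = 300 * 60 * 400 * 150 = 1080000000
denominator = 50 * 4 * 50 = 10000
card(S) = 1080000000 / 10000 = 108000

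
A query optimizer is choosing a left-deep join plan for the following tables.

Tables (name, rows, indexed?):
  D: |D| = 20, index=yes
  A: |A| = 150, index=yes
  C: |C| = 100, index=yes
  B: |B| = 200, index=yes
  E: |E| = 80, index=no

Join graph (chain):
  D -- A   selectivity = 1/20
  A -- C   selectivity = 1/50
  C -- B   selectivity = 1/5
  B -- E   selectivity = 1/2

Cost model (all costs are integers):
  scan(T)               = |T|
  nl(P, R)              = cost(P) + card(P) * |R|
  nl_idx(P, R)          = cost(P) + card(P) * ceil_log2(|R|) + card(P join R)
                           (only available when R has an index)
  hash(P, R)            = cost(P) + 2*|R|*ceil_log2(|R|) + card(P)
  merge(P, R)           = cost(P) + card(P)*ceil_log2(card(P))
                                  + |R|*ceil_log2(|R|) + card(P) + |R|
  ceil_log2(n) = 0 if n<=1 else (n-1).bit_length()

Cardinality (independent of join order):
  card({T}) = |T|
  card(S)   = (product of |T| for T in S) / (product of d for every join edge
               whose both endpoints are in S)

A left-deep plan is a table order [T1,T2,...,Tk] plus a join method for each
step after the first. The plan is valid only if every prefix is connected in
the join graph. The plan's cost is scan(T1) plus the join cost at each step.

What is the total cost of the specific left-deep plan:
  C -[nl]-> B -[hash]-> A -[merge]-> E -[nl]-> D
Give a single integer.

step 1: scan C: cost=100, card=100
step 2: join B via nl
    card(P join B) = 100*200/(5) = 4000
    cost = 100 + 100*200 = 20100
step 3: join A via hash
    card(P join A) = 4000*150/(50) = 12000
    cost = 20100 + 2*150*8 + 4000 = 26500
step 4: join E via merge
    card(P join E) = 12000*80/(2) = 480000
    cost = 26500 + 12000*14 + 80*7 + 12000 + 80 = 207140
step 5: join D via nl
    card(P join D) = 480000*20/(20) = 480000
    cost = 207140 + 480000*20 = 9807140

9807140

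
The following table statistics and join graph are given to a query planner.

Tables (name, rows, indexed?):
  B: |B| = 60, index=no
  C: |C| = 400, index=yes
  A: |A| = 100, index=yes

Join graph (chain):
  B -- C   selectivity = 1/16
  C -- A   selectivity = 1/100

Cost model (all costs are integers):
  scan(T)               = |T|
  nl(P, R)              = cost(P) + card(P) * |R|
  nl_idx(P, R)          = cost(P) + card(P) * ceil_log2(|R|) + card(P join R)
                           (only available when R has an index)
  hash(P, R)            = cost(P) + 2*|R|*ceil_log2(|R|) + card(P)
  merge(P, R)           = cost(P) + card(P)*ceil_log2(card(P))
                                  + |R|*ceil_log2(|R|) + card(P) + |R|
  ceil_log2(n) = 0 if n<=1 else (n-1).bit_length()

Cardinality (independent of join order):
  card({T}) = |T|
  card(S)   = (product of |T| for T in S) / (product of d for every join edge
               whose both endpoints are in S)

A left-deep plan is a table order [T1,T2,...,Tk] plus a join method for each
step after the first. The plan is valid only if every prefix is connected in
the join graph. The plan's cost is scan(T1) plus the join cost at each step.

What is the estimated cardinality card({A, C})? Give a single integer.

Tables in S: A(100), C(400)
Edges inside S: C-A(d=100)
numerator = 100 * 400 = 40000
denominator = 100 = 100
card(S) = 40000 / 100 = 400

400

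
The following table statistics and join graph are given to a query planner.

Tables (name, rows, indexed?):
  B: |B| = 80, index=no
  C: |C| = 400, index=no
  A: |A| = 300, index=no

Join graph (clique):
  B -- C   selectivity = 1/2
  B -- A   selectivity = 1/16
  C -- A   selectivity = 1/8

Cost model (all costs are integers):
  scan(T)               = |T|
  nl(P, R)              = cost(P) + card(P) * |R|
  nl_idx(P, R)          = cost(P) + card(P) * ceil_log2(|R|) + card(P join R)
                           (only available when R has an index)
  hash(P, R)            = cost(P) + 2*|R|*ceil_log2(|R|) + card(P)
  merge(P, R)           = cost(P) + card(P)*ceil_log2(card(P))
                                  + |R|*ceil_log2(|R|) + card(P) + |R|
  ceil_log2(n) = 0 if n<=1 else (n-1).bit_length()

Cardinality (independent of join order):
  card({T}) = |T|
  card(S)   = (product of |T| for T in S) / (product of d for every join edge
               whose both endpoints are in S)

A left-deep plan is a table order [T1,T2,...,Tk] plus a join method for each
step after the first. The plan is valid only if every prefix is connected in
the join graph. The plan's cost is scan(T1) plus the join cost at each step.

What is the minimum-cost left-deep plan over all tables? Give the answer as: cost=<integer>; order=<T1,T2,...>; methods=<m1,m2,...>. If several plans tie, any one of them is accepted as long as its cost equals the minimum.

Selinger DP (subsets sized 1..n):
  {B}: scan cost=80, card=80
  {C}: scan cost=400, card=400
  {A}: scan cost=300, card=300
  {BC}: card=16000; try (B,hash)→1920, (C,merge)→4720, (B,merge)→5040, (C,hash)→7360, (C,nl)→32080, (B,nl)→32400; best=1920 via (B,hash)
  {AB}: card=1500; try (B,hash)→1720, (A,merge)→3720, (B,merge)→3940, (A,hash)→5560, (A,nl)→24080, (B,nl)→24300; best=1720 via (B,hash)
  {AC}: card=15000; try (A,hash)→6200, (C,merge)→7300, (A,merge)→7400, (C,hash)→7800, (C,nl)→120300, (A,nl)→120400; best=6200 via (A,hash)
  {ABC}: card=37500; try (C,hash)→10420, (B,hash)→22320, (A,hash)→23320, (C,merge)→23720, (B,merge)→231840, (A,merge)→244920 …(+3); best=10420 via (C,hash)

cost=10420; order=A,B,C; methods=hash,hash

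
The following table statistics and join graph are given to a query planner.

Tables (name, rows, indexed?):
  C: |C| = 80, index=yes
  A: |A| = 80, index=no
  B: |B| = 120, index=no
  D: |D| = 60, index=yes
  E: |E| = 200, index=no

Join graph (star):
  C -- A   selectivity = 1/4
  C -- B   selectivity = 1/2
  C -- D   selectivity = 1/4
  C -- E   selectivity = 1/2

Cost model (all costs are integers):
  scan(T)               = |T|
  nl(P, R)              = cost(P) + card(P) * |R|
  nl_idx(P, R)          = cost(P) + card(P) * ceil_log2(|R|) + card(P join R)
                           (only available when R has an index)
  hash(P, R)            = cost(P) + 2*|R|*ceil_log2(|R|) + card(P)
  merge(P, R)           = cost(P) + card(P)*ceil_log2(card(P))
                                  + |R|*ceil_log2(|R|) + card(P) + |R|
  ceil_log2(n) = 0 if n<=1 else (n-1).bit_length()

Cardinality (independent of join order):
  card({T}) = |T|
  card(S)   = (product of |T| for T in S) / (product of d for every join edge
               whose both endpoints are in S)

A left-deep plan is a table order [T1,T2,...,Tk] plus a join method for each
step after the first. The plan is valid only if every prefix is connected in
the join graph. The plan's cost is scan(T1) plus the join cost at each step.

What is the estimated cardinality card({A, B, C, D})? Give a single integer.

1440000

Tables in S: A(80), B(120), C(80), D(60)
Edges inside S: C-A(d=4), C-B(d=2), C-D(d=4)
numerator = 80 * 120 * 80 * 60 = 46080000
denominator = 4 * 2 * 4 = 32
card(S) = 46080000 / 32 = 1440000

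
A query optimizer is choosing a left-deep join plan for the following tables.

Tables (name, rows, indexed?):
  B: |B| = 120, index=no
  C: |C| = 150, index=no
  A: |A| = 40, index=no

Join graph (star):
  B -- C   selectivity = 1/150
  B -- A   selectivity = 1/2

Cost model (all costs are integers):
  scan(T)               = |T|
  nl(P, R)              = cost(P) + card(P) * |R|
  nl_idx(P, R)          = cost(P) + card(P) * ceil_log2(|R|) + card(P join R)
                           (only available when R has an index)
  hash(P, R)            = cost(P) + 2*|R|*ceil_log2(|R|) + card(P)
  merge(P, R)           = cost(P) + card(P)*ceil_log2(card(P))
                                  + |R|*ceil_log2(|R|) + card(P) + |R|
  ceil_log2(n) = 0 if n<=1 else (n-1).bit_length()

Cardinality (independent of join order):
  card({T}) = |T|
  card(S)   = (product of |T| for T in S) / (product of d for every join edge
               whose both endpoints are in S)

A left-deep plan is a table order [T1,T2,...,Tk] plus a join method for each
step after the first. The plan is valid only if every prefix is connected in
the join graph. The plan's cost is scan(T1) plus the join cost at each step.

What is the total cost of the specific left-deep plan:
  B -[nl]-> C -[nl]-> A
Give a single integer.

step 1: scan B: cost=120, card=120
step 2: join C via nl
    card(P join C) = 120*150/(150) = 120
    cost = 120 + 120*150 = 18120
step 3: join A via nl
    card(P join A) = 120*40/(2) = 2400
    cost = 18120 + 120*40 = 22920

22920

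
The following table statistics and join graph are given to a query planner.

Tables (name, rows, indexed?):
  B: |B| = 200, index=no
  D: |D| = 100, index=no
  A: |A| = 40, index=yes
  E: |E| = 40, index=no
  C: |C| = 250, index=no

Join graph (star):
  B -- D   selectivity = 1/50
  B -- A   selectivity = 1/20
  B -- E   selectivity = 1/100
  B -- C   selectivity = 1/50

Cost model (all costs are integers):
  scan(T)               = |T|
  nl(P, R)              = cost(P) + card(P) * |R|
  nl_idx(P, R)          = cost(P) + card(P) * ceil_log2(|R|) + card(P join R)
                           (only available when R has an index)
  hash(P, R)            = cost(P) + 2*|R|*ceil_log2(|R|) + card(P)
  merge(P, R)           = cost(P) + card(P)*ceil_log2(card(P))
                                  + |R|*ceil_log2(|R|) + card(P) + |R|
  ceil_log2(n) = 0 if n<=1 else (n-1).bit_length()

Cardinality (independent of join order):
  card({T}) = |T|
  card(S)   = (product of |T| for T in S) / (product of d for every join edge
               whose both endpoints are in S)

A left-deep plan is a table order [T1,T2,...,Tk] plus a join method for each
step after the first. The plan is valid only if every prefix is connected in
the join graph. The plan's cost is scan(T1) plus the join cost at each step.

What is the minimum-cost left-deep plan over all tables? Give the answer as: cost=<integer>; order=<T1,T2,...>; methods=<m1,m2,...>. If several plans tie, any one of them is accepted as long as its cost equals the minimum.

Selinger DP (subsets sized 1..n):
  {B}: scan cost=200, card=200
  {D}: scan cost=100, card=100
  {A}: scan cost=40, card=40
  {E}: scan cost=40, card=40
  {C}: scan cost=250, card=250
  {BD}: card=400; try (D,hash)→1800, (B,merge)→2700, (D,merge)→2800, (B,hash)→3400, (B,nl)→20100, (D,nl)→20200; best=1800 via (D,hash)
  {AB}: card=400; try (A,hash)→880, (A,nl_idx)→1800, (B,merge)→2120, (A,merge)→2280, (B,hash)→3280, (B,nl)→8040 …(+1); best=880 via (A,hash)
  {BE}: card=80; try (E,hash)→880, (B,merge)→2120, (E,merge)→2280, (B,hash)→3280, (B,nl)→8040, (E,nl)→8200; best=880 via (E,hash)
  {BC}: card=1000; try (B,hash)→3700, (C,merge)→4250, (B,merge)→4300, (C,hash)→4400, (C,nl)→50200, (B,nl)→50250; best=3700 via (B,hash)
  {ABD}: card=800; try (D,hash)→2680, (A,hash)→2680, (A,nl_idx)→5000, (D,merge)→5680, (A,merge)→6080, (A,nl)→17800 …(+1); best=2680 via (D,hash)
  {BDE}: card=160; try (D,merge)→2320, (D,hash)→2360, (E,hash)→2680, (E,merge)→6080, (D,nl)→8880, (E,nl)→17800; best=2320 via (D,merge)
  {BCD}: card=2000; try (D,hash)→6100, (C,hash)→6200, (C,merge)→8050, (D,merge)→15500, (C,nl)→101800, (D,nl)→103700; best=6100 via (D,hash)
  {ABE}: card=160; try (A,hash)→1440, (A,nl_idx)→1520, (E,hash)→1760, (A,merge)→1800, (A,nl)→4080, (E,merge)→5160 …(+1); best=1440 via (A,hash)
  {ABC}: card=2000; try (A,hash)→5180, (C,hash)→5280, (C,merge)→7130, (A,nl_idx)→11700, (A,merge)→14980, (A,nl)→43700 …(+1); best=5180 via (A,hash)
  {BCE}: card=400; try (C,merge)→3770, (C,hash)→4960, (E,hash)→5180, (E,merge)→14980, (C,nl)→20880, (E,nl)→43700; best=3770 via (C,merge)
  {ABDE}: card=320; try (A,hash)→2960, (D,hash)→3000, (A,nl_idx)→3600, (D,merge)→3680, (E,hash)→3960, (A,merge)→4040 …(+4); best=2960 via (A,hash)
  {ABCD}: card=4000; try (C,hash)→7480, (D,hash)→8580, (A,hash)→8580, (C,merge)→13730, (A,nl_idx)→22100, (D,merge)→29980 …(+4); best=7480 via (C,hash)
  {BCDE}: card=800; try (D,hash)→5570, (C,merge)→6010, (C,hash)→6480, (D,merge)→8570, (E,hash)→8580, (E,merge)→30380 …(+3); best=5570 via (D,hash)
  {ABCE}: card=800; try (A,hash)→4650, (C,merge)→5130, (C,hash)→5600, (A,nl_idx)→6970, (E,hash)→7660, (A,merge)→8050 …(+4); best=4650 via (A,hash)
  {ABCDE}: card=1600; try (D,hash)→6850, (A,hash)→6850, (C,hash)→7280, (C,merge)→8410, (E,hash)→11960, (A,nl_idx)→11970 …(+7); best=6850 via (D,hash)

cost=6850; order=B,E,C,A,D; methods=hash,merge,hash,hash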